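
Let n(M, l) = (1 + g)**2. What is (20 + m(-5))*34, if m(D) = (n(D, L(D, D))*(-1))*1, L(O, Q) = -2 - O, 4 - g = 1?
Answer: 136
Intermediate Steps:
g = 3 (g = 4 - 1*1 = 4 - 1 = 3)
n(M, l) = 16 (n(M, l) = (1 + 3)**2 = 4**2 = 16)
m(D) = -16 (m(D) = (16*(-1))*1 = -16*1 = -16)
(20 + m(-5))*34 = (20 - 16)*34 = 4*34 = 136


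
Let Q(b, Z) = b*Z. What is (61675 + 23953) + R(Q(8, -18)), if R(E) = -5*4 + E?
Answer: 85464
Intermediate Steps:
Q(b, Z) = Z*b
R(E) = -20 + E
(61675 + 23953) + R(Q(8, -18)) = (61675 + 23953) + (-20 - 18*8) = 85628 + (-20 - 144) = 85628 - 164 = 85464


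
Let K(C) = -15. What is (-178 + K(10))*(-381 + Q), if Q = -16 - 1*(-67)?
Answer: 63690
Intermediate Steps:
Q = 51 (Q = -16 + 67 = 51)
(-178 + K(10))*(-381 + Q) = (-178 - 15)*(-381 + 51) = -193*(-330) = 63690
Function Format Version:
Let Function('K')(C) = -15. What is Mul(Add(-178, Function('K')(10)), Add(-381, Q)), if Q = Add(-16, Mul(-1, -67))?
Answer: 63690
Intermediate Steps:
Q = 51 (Q = Add(-16, 67) = 51)
Mul(Add(-178, Function('K')(10)), Add(-381, Q)) = Mul(Add(-178, -15), Add(-381, 51)) = Mul(-193, -330) = 63690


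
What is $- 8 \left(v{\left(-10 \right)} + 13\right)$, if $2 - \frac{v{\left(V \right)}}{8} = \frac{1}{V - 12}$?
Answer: $- \frac{2584}{11} \approx -234.91$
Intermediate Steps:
$v{\left(V \right)} = 16 - \frac{8}{-12 + V}$ ($v{\left(V \right)} = 16 - \frac{8}{V - 12} = 16 - \frac{8}{-12 + V}$)
$- 8 \left(v{\left(-10 \right)} + 13\right) = - 8 \left(\frac{8 \left(-25 + 2 \left(-10\right)\right)}{-12 - 10} + 13\right) = - 8 \left(\frac{8 \left(-25 - 20\right)}{-22} + 13\right) = - 8 \left(8 \left(- \frac{1}{22}\right) \left(-45\right) + 13\right) = - 8 \left(\frac{180}{11} + 13\right) = \left(-8\right) \frac{323}{11} = - \frac{2584}{11}$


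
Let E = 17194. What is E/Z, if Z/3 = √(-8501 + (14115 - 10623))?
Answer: -17194*I*√5009/15027 ≈ -80.98*I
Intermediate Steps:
Z = 3*I*√5009 (Z = 3*√(-8501 + (14115 - 10623)) = 3*√(-8501 + 3492) = 3*√(-5009) = 3*(I*√5009) = 3*I*√5009 ≈ 212.32*I)
E/Z = 17194/((3*I*√5009)) = 17194*(-I*√5009/15027) = -17194*I*√5009/15027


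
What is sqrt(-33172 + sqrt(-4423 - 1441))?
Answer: sqrt(-33172 + 2*I*sqrt(1466)) ≈ 0.21 + 182.13*I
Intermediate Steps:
sqrt(-33172 + sqrt(-4423 - 1441)) = sqrt(-33172 + sqrt(-5864)) = sqrt(-33172 + 2*I*sqrt(1466))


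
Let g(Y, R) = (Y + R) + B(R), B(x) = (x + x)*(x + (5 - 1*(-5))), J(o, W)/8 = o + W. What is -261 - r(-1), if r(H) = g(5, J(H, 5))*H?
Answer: 2464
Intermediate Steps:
J(o, W) = 8*W + 8*o (J(o, W) = 8*(o + W) = 8*(W + o) = 8*W + 8*o)
B(x) = 2*x*(10 + x) (B(x) = (2*x)*(x + (5 + 5)) = (2*x)*(x + 10) = (2*x)*(10 + x) = 2*x*(10 + x))
g(Y, R) = R + Y + 2*R*(10 + R) (g(Y, R) = (Y + R) + 2*R*(10 + R) = (R + Y) + 2*R*(10 + R) = R + Y + 2*R*(10 + R))
r(H) = H*(45 + 8*H + 2*(40 + 8*H)*(50 + 8*H)) (r(H) = ((8*5 + 8*H) + 5 + 2*(8*5 + 8*H)*(10 + (8*5 + 8*H)))*H = ((40 + 8*H) + 5 + 2*(40 + 8*H)*(10 + (40 + 8*H)))*H = ((40 + 8*H) + 5 + 2*(40 + 8*H)*(50 + 8*H))*H = (45 + 8*H + 2*(40 + 8*H)*(50 + 8*H))*H = H*(45 + 8*H + 2*(40 + 8*H)*(50 + 8*H)))
-261 - r(-1) = -261 - (-1)*(4045 + 128*(-1)² + 1448*(-1)) = -261 - (-1)*(4045 + 128*1 - 1448) = -261 - (-1)*(4045 + 128 - 1448) = -261 - (-1)*2725 = -261 - 1*(-2725) = -261 + 2725 = 2464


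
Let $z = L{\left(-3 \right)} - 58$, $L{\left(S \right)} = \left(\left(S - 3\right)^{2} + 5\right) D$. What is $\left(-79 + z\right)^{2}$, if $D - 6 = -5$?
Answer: $9216$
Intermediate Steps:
$D = 1$ ($D = 6 - 5 = 1$)
$L{\left(S \right)} = 5 + \left(-3 + S\right)^{2}$ ($L{\left(S \right)} = \left(\left(S - 3\right)^{2} + 5\right) 1 = \left(\left(-3 + S\right)^{2} + 5\right) 1 = \left(5 + \left(-3 + S\right)^{2}\right) 1 = 5 + \left(-3 + S\right)^{2}$)
$z = -17$ ($z = \left(5 + \left(-3 - 3\right)^{2}\right) - 58 = \left(5 + \left(-6\right)^{2}\right) - 58 = \left(5 + 36\right) - 58 = 41 - 58 = -17$)
$\left(-79 + z\right)^{2} = \left(-79 - 17\right)^{2} = \left(-96\right)^{2} = 9216$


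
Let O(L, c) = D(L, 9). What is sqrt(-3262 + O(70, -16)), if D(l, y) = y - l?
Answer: I*sqrt(3323) ≈ 57.645*I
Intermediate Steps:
O(L, c) = 9 - L
sqrt(-3262 + O(70, -16)) = sqrt(-3262 + (9 - 1*70)) = sqrt(-3262 + (9 - 70)) = sqrt(-3262 - 61) = sqrt(-3323) = I*sqrt(3323)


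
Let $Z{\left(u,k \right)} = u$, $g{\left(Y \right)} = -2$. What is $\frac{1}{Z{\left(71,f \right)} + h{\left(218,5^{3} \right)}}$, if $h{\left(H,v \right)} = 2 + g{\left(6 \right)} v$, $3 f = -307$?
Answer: $- \frac{1}{177} \approx -0.0056497$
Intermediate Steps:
$f = - \frac{307}{3}$ ($f = \frac{1}{3} \left(-307\right) = - \frac{307}{3} \approx -102.33$)
$h{\left(H,v \right)} = 2 - 2 v$
$\frac{1}{Z{\left(71,f \right)} + h{\left(218,5^{3} \right)}} = \frac{1}{71 + \left(2 - 2 \cdot 5^{3}\right)} = \frac{1}{71 + \left(2 - 250\right)} = \frac{1}{71 - 248} = \frac{1}{-177} = - \frac{1}{177}$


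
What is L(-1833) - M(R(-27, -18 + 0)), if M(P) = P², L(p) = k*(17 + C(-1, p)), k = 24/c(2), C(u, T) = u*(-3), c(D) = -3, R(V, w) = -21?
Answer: -601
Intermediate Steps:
C(u, T) = -3*u
k = -8 (k = 24/(-3) = 24*(-⅓) = -8)
L(p) = -160 (L(p) = -8*(17 - 3*(-1)) = -8*(17 + 3) = -8*20 = -160)
L(-1833) - M(R(-27, -18 + 0)) = -160 - 1*(-21)² = -160 - 1*441 = -160 - 441 = -601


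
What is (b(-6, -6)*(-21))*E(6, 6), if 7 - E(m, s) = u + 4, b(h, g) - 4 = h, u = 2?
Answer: 42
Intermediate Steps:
b(h, g) = 4 + h
E(m, s) = 1 (E(m, s) = 7 - (2 + 4) = 7 - 1*6 = 7 - 6 = 1)
(b(-6, -6)*(-21))*E(6, 6) = ((4 - 6)*(-21))*1 = -2*(-21)*1 = 42*1 = 42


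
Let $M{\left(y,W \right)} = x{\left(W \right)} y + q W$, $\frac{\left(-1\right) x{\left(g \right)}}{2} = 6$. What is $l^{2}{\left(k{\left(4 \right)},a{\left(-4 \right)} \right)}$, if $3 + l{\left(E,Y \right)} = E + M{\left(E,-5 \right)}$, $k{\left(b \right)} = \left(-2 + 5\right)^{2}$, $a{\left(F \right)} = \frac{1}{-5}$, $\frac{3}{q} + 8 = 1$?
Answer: $\frac{488601}{49} \approx 9971.5$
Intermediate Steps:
$q = - \frac{3}{7}$ ($q = \frac{3}{-8 + 1} = \frac{3}{-7} = 3 \left(- \frac{1}{7}\right) = - \frac{3}{7} \approx -0.42857$)
$x{\left(g \right)} = -12$ ($x{\left(g \right)} = \left(-2\right) 6 = -12$)
$a{\left(F \right)} = - \frac{1}{5}$
$k{\left(b \right)} = 9$ ($k{\left(b \right)} = 3^{2} = 9$)
$M{\left(y,W \right)} = - 12 y - \frac{3 W}{7}$
$l{\left(E,Y \right)} = - \frac{6}{7} - 11 E$ ($l{\left(E,Y \right)} = -3 - \left(- \frac{15}{7} + 11 E\right) = - \frac{6}{7} - 11 E$)
$l^{2}{\left(k{\left(4 \right)},a{\left(-4 \right)} \right)} = \left(- \frac{6}{7} - 99\right)^{2} = \left(- \frac{699}{7}\right)^{2} = \frac{488601}{49}$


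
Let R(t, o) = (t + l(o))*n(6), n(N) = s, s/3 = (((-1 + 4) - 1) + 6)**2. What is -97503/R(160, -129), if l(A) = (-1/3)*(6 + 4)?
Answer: -97503/30080 ≈ -3.2415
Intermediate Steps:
l(A) = -10/3 (l(A) = -1*1/3*10 = -1/3*10 = -10/3)
s = 192 (s = 3*(((-1 + 4) - 1) + 6)**2 = 3*((3 - 1) + 6)**2 = 3*(2 + 6)**2 = 3*8**2 = 3*64 = 192)
n(N) = 192
R(t, o) = -640 + 192*t (R(t, o) = (t - 10/3)*192 = (-10/3 + t)*192 = -640 + 192*t)
-97503/R(160, -129) = -97503/(-640 + 192*160) = -97503/(-640 + 30720) = -97503/30080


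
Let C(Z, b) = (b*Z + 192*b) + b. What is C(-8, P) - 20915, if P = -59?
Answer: -31830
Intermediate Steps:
C(Z, b) = 193*b + Z*b (C(Z, b) = (Z*b + 192*b) + b = (192*b + Z*b) + b = 193*b + Z*b)
C(-8, P) - 20915 = -59*(193 - 8) - 20915 = -59*185 - 20915 = -10915 - 20915 = -31830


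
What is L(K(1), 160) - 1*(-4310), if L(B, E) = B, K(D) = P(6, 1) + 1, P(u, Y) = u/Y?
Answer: 4317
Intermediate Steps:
K(D) = 7 (K(D) = 6/1 + 1 = 6*1 + 1 = 6 + 1 = 7)
L(K(1), 160) - 1*(-4310) = 7 - 1*(-4310) = 7 + 4310 = 4317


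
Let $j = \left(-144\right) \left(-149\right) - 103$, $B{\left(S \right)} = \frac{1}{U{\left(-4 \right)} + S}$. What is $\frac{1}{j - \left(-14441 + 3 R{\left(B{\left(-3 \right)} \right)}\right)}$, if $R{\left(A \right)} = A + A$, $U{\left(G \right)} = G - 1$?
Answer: $\frac{4}{143179} \approx 2.7937 \cdot 10^{-5}$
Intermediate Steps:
$U{\left(G \right)} = -1 + G$
$B{\left(S \right)} = \frac{1}{-5 + S}$ ($B{\left(S \right)} = \frac{1}{\left(-1 - 4\right) + S} = \frac{1}{-5 + S}$)
$j = 21353$ ($j = 21456 - 103 = 21353$)
$R{\left(A \right)} = 2 A$
$\frac{1}{j - \left(-14441 + 3 R{\left(B{\left(-3 \right)} \right)}\right)} = \frac{1}{21353 + \left(14441 - 3 \frac{2}{-5 - 3}\right)} = \frac{1}{21353 + \left(14441 - 3 \frac{2}{-8}\right)} = \frac{1}{21353 + \left(14441 - 3 \cdot 2 \left(- \frac{1}{8}\right)\right)} = \frac{1}{21353 + \left(14441 - - \frac{3}{4}\right)} = \frac{1}{21353 + \left(14441 + \frac{3}{4}\right)} = \frac{1}{21353 + \frac{57767}{4}} = \frac{1}{\frac{143179}{4}} = \frac{4}{143179}$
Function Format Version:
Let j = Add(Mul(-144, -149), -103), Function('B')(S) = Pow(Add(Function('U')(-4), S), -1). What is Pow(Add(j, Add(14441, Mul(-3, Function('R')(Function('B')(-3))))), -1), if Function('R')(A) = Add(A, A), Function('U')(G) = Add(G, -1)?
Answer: Rational(4, 143179) ≈ 2.7937e-5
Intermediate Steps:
Function('U')(G) = Add(-1, G)
Function('B')(S) = Pow(Add(-5, S), -1) (Function('B')(S) = Pow(Add(Add(-1, -4), S), -1) = Pow(Add(-5, S), -1))
j = 21353 (j = Add(21456, -103) = 21353)
Function('R')(A) = Mul(2, A)
Pow(Add(j, Add(14441, Mul(-3, Function('R')(Function('B')(-3))))), -1) = Pow(Add(21353, Add(14441, Mul(-3, Mul(2, Pow(Add(-5, -3), -1))))), -1) = Pow(Add(21353, Add(14441, Mul(-3, Mul(2, Pow(-8, -1))))), -1) = Pow(Add(21353, Add(14441, Mul(-3, Mul(2, Rational(-1, 8))))), -1) = Pow(Add(21353, Add(14441, Mul(-3, Rational(-1, 4)))), -1) = Pow(Add(21353, Add(14441, Rational(3, 4))), -1) = Pow(Add(21353, Rational(57767, 4)), -1) = Pow(Rational(143179, 4), -1) = Rational(4, 143179)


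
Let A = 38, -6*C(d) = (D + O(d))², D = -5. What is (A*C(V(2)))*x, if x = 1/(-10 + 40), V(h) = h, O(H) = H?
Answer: -19/10 ≈ -1.9000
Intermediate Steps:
x = 1/30 ≈ 0.033333
C(d) = -(-5 + d)²/6
(A*C(V(2)))*x = (38*(-(-5 + 2)²/6))*(1/30) = (38*(-⅙*(-3)²))*(1/30) = (38*(-⅙*9))*(1/30) = (38*(-3/2))*(1/30) = -57*1/30 = -19/10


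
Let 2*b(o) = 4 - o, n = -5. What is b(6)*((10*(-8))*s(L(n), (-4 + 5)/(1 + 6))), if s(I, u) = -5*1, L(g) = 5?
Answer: -400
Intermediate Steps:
b(o) = 2 - o/2 (b(o) = (4 - o)/2 = 2 - o/2)
s(I, u) = -5
b(6)*((10*(-8))*s(L(n), (-4 + 5)/(1 + 6))) = (2 - ½*6)*((10*(-8))*(-5)) = (2 - 3)*(-80*(-5)) = -1*400 = -400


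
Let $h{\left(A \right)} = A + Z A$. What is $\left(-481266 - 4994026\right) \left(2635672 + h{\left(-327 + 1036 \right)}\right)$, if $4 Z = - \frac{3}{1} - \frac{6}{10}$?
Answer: $- \frac{72157310072134}{5} \approx -1.4431 \cdot 10^{13}$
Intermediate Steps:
$Z = - \frac{9}{10}$ ($Z = \frac{- \frac{3}{1} - \frac{6}{10}}{4} = \frac{\left(-3\right) 1 - \frac{3}{5}}{4} = \frac{-3 - \frac{3}{5}}{4} = \frac{1}{4} \left(- \frac{18}{5}\right) = - \frac{9}{10} \approx -0.9$)
$h{\left(A \right)} = \frac{A}{10}$ ($h{\left(A \right)} = A - \frac{9 A}{10} = \frac{A}{10}$)
$\left(-481266 - 4994026\right) \left(2635672 + h{\left(-327 + 1036 \right)}\right) = \left(-481266 - 4994026\right) \left(2635672 + \frac{-327 + 1036}{10}\right) = - 5475292 \left(2635672 + \frac{1}{10} \cdot 709\right) = - 5475292 \left(2635672 + \frac{709}{10}\right) = \left(-5475292\right) \frac{26357429}{10} = - \frac{72157310072134}{5}$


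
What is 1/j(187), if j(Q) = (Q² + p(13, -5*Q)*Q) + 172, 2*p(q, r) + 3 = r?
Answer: -1/52562 ≈ -1.9025e-5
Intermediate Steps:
p(q, r) = -3/2 + r/2
j(Q) = 172 + Q² + Q*(-3/2 - 5*Q/2) (j(Q) = (Q² + (-3/2 + (-5*Q)/2)*Q) + 172 = (Q² + (-3/2 - 5*Q/2)*Q) + 172 = (Q² + Q*(-3/2 - 5*Q/2)) + 172 = 172 + Q² + Q*(-3/2 - 5*Q/2))
1/j(187) = 1/(172 - 3/2*187 - 3/2*187²) = 1/(172 - 561/2 - 3/2*34969) = 1/(172 - 561/2 - 104907/2) = 1/(-52562) = -1/52562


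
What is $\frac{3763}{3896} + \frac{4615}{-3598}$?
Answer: $- \frac{2220383}{7008904} \approx -0.31679$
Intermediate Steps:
$\frac{3763}{3896} + \frac{4615}{-3598} = 3763 \cdot \frac{1}{3896} + 4615 \left(- \frac{1}{3598}\right) = \frac{3763}{3896} - \frac{4615}{3598} = - \frac{2220383}{7008904}$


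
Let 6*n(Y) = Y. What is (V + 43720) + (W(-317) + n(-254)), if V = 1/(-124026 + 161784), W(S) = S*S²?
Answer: -400377466505/12586 ≈ -3.1811e+7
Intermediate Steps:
n(Y) = Y/6
W(S) = S³
V = 1/37758 ≈ 2.6484e-5
(V + 43720) + (W(-317) + n(-254)) = (1/37758 + 43720) + ((-317)³ + (⅙)*(-254)) = 1650779761/37758 + (-31855013 - 127/3) = 1650779761/37758 - 95565166/3 = -400377466505/12586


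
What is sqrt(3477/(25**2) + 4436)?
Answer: sqrt(2775977)/25 ≈ 66.645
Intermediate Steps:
sqrt(3477/(25**2) + 4436) = sqrt(3477/625 + 4436) = sqrt(2775977/625) = sqrt(2775977)/25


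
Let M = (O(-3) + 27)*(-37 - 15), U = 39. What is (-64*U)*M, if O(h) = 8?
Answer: 4542720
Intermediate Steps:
M = -1820 (M = (8 + 27)*(-37 - 15) = 35*(-52) = -1820)
(-64*U)*M = -64*39*(-1820) = -2496*(-1820) = 4542720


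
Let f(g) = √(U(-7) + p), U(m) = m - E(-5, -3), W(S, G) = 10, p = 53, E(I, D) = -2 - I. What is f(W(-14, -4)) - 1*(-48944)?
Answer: 48944 + √43 ≈ 48951.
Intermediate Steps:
U(m) = -3 + m (U(m) = m - (-2 - 1*(-5)) = m - (-2 + 5) = m - 1*3 = m - 3 = -3 + m)
f(g) = √43 (f(g) = √((-3 - 7) + 53) = √(-10 + 53) = √43)
f(W(-14, -4)) - 1*(-48944) = √43 - 1*(-48944) = √43 + 48944 = 48944 + √43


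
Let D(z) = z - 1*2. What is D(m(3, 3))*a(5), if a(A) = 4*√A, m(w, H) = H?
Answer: 4*√5 ≈ 8.9443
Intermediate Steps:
D(z) = -2 + z (D(z) = z - 2 = -2 + z)
D(m(3, 3))*a(5) = (-2 + 3)*(4*√5) = 1*(4*√5) = 4*√5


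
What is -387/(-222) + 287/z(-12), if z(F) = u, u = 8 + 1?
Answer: 22399/666 ≈ 33.632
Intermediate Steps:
u = 9
z(F) = 9
-387/(-222) + 287/z(-12) = -387/(-222) + 287/9 = -387*(-1/222) + 287*(⅑) = 129/74 + 287/9 = 22399/666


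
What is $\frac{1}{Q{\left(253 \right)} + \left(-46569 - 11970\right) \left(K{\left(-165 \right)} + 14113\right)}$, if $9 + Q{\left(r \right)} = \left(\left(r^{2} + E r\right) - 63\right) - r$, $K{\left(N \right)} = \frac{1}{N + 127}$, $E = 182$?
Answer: $- \frac{2}{1652099273} \approx -1.2106 \cdot 10^{-9}$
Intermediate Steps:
$K{\left(N \right)} = \frac{1}{127 + N}$
$Q{\left(r \right)} = -72 + r^{2} + 181 r$ ($Q{\left(r \right)} = -9 - \left(63 - r^{2} - 181 r\right) = -9 + \left(-63 + r^{2} + 181 r\right) = -72 + r^{2} + 181 r$)
$\frac{1}{Q{\left(253 \right)} + \left(-46569 - 11970\right) \left(K{\left(-165 \right)} + 14113\right)} = \frac{1}{\left(-72 + 253^{2} + 181 \cdot 253\right) + \left(-46569 - 11970\right) \left(\frac{1}{127 - 165} + 14113\right)} = \frac{1}{\left(-72 + 64009 + 45793\right) - 58539 \left(\frac{1}{-38} + 14113\right)} = \frac{1}{109730 - 58539 \left(- \frac{1}{38} + 14113\right)} = \frac{1}{109730 - \frac{1652318733}{2}} = \frac{1}{- \frac{1652099273}{2}} = - \frac{2}{1652099273}$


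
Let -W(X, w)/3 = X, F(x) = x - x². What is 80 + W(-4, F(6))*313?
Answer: 3836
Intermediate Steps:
W(X, w) = -3*X
80 + W(-4, F(6))*313 = 80 - 3*(-4)*313 = 80 + 12*313 = 80 + 3756 = 3836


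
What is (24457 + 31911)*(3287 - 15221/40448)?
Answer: 468338301665/2528 ≈ 1.8526e+8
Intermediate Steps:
(24457 + 31911)*(3287 - 15221/40448) = 56368*(3287 - 15221*1/40448) = 56368*(3287 - 15221/40448) = 56368*(132937355/40448) = 468338301665/2528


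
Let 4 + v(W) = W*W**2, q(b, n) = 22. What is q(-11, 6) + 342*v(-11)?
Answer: -456548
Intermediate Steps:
v(W) = -4 + W**3 (v(W) = -4 + W*W**2 = -4 + W**3)
q(-11, 6) + 342*v(-11) = 22 + 342*(-4 + (-11)**3) = 22 + 342*(-4 - 1331) = 22 + 342*(-1335) = 22 - 456570 = -456548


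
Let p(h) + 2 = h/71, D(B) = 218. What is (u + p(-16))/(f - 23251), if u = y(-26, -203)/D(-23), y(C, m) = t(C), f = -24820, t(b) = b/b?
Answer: 34373/744042938 ≈ 4.6198e-5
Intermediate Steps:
t(b) = 1
y(C, m) = 1
p(h) = -2 + h/71
u = 1/218 ≈ 0.0045872
(u + p(-16))/(f - 23251) = (1/218 + (-2 + (1/71)*(-16)))/(-24820 - 23251) = (1/218 + (-2 - 16/71))/(-48071) = (1/218 - 158/71)*(-1/48071) = -34373/15478*(-1/48071) = 34373/744042938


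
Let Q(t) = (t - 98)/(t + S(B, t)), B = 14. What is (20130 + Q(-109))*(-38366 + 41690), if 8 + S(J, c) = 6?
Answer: 2475977796/37 ≈ 6.6918e+7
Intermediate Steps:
S(J, c) = -2 (S(J, c) = -8 + 6 = -2)
Q(t) = (-98 + t)/(-2 + t) (Q(t) = (t - 98)/(t - 2) = (-98 + t)/(-2 + t))
(20130 + Q(-109))*(-38366 + 41690) = (20130 + (-98 - 109)/(-2 - 109))*(-38366 + 41690) = (20130 - 207/(-111))*3324 = (20130 - 1/111*(-207))*3324 = (20130 + 69/37)*3324 = (744879/37)*3324 = 2475977796/37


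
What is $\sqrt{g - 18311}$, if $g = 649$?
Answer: $i \sqrt{17662} \approx 132.9 i$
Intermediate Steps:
$\sqrt{g - 18311} = \sqrt{649 - 18311} = \sqrt{-17662} = i \sqrt{17662}$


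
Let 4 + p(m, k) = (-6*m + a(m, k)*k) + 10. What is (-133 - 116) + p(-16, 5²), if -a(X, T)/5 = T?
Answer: -3272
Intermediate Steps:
a(X, T) = -5*T
p(m, k) = 6 - 6*m - 5*k² (p(m, k) = -4 + ((-6*m + (-5*k)*k) + 10) = -4 + ((-6*m - 5*k²) + 10) = -4 + (10 - 6*m - 5*k²) = 6 - 6*m - 5*k²)
(-133 - 116) + p(-16, 5²) = (-133 - 116) + (6 - 6*(-16) - 5*(5²)²) = -249 + (6 + 96 - 5*25²) = -249 + (6 + 96 - 5*625) = -249 + (6 + 96 - 3125) = -249 - 3023 = -3272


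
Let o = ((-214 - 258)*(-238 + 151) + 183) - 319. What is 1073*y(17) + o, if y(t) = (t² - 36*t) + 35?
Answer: -268096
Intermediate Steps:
y(t) = 35 + t² - 36*t
o = 40928 (o = (-472*(-87) + 183) - 319 = (41064 + 183) - 319 = 41247 - 319 = 40928)
1073*y(17) + o = 1073*(35 + 17² - 36*17) + 40928 = 1073*(35 + 289 - 612) + 40928 = 1073*(-288) + 40928 = -309024 + 40928 = -268096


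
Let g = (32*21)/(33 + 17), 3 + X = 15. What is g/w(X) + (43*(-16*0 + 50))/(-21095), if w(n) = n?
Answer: 107382/105475 ≈ 1.0181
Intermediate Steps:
X = 12 (X = -3 + 15 = 12)
g = 336/25 (g = 672/50 = 672*(1/50) = 336/25 ≈ 13.440)
g/w(X) + (43*(-16*0 + 50))/(-21095) = (336/25)/12 + (43*(-16*0 + 50))/(-21095) = (336/25)*(1/12) + (43*(0 + 50))*(-1/21095) = 28/25 + (43*50)*(-1/21095) = 28/25 + 2150*(-1/21095) = 28/25 - 430/4219 = 107382/105475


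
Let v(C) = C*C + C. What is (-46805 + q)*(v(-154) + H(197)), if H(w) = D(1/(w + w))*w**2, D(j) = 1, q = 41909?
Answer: -305368416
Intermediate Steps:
v(C) = C + C**2 (v(C) = C**2 + C = C + C**2)
H(w) = w**2 (H(w) = 1*w**2 = w**2)
(-46805 + q)*(v(-154) + H(197)) = (-46805 + 41909)*(-154*(1 - 154) + 197**2) = -4896*(-154*(-153) + 38809) = -4896*(23562 + 38809) = -4896*62371 = -305368416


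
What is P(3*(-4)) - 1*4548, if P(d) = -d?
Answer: -4536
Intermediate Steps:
P(3*(-4)) - 1*4548 = -3*(-4) - 1*4548 = -1*(-12) - 4548 = 12 - 4548 = -4536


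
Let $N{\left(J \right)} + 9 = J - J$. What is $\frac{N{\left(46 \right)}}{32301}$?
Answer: $- \frac{1}{3589} \approx -0.00027863$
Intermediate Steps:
$N{\left(J \right)} = -9$ ($N{\left(J \right)} = -9 + \left(J - J\right) = -9 + 0 = -9$)
$\frac{N{\left(46 \right)}}{32301} = - \frac{9}{32301} = \left(-9\right) \frac{1}{32301} = - \frac{1}{3589}$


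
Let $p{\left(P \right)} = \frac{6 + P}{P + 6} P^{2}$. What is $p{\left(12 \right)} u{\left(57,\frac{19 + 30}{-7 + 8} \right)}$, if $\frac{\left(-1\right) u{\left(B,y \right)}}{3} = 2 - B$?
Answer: $23760$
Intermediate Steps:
$p{\left(P \right)} = P^{2}$ ($p{\left(P \right)} = \frac{6 + P}{6 + P} P^{2} = 1 P^{2} = P^{2}$)
$u{\left(B,y \right)} = -6 + 3 B$ ($u{\left(B,y \right)} = - 3 \left(2 - B\right) = -6 + 3 B$)
$p{\left(12 \right)} u{\left(57,\frac{19 + 30}{-7 + 8} \right)} = 12^{2} \left(-6 + 3 \cdot 57\right) = 144 \left(-6 + 171\right) = 144 \cdot 165 = 23760$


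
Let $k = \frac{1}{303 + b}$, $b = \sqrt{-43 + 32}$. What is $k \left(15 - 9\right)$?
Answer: $\frac{909}{45910} - \frac{3 i \sqrt{11}}{45910} \approx 0.0198 - 0.00021673 i$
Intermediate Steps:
$b = i \sqrt{11}$ ($b = \sqrt{-11} = i \sqrt{11} \approx 3.3166 i$)
$k = \frac{1}{303 + i \sqrt{11}} \approx 0.0032999 - 3.612 \cdot 10^{-5} i$
$k \left(15 - 9\right) = \left(\frac{303}{91820} - \frac{i \sqrt{11}}{91820}\right) \left(15 - 9\right) = \left(\frac{303}{91820} - \frac{i \sqrt{11}}{91820}\right) 6 = \frac{909}{45910} - \frac{3 i \sqrt{11}}{45910}$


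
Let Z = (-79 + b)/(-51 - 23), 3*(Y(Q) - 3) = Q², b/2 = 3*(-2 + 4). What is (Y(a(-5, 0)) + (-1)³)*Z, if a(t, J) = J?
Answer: 67/37 ≈ 1.8108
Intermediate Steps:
b = 12 (b = 2*(3*(-2 + 4)) = 2*(3*2) = 2*6 = 12)
Y(Q) = 3 + Q²/3
Z = 67/74 (Z = (-79 + 12)/(-51 - 23) = -67/(-74) = -67*(-1/74) = 67/74 ≈ 0.90541)
(Y(a(-5, 0)) + (-1)³)*Z = ((3 + (⅓)*0²) + (-1)³)*(67/74) = ((3 + (⅓)*0) - 1)*(67/74) = ((3 + 0) - 1)*(67/74) = (3 - 1)*(67/74) = 2*(67/74) = 67/37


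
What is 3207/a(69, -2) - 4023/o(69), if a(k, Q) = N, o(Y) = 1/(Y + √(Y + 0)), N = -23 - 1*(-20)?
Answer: -278656 - 4023*√69 ≈ -3.1207e+5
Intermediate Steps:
N = -3 (N = -23 + 20 = -3)
o(Y) = 1/(Y + √Y)
a(k, Q) = -3
3207/a(69, -2) - 4023/o(69) = 3207/(-3) - (277587 + 4023*√69) = 3207*(-⅓) - 4023*(69 + √69) = -1069 + (-277587 - 4023*√69) = -278656 - 4023*√69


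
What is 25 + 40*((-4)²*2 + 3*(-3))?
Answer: 945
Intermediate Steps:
25 + 40*((-4)²*2 + 3*(-3)) = 25 + 40*(16*2 - 9) = 25 + 40*(32 - 9) = 25 + 40*23 = 25 + 920 = 945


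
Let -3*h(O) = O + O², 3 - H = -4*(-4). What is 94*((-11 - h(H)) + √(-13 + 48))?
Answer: 3854 + 94*√35 ≈ 4410.1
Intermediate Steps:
H = -13 (H = 3 - (-4)*(-4) = 3 - 1*16 = 3 - 16 = -13)
h(O) = -O/3 - O²/3 (h(O) = -(O + O²)/3 = -O/3 - O²/3)
94*((-11 - h(H)) + √(-13 + 48)) = 94*((-11 - (-1)*(-13)*(1 - 13)/3) + √(-13 + 48)) = 94*((-11 - (-1)*(-13)*(-12)/3) + √35) = 94*((-11 - 1*(-52)) + √35) = 94*((-11 + 52) + √35) = 94*(41 + √35) = 3854 + 94*√35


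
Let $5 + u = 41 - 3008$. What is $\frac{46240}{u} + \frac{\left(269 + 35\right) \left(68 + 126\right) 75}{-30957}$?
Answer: $- \frac{1214766840}{7667017} \approx -158.44$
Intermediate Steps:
$u = -2972$ ($u = -5 + \left(41 - 3008\right) = -5 - 2967 = -2972$)
$\frac{46240}{u} + \frac{\left(269 + 35\right) \left(68 + 126\right) 75}{-30957} = \frac{46240}{-2972} + \frac{\left(269 + 35\right) \left(68 + 126\right) 75}{-30957} = 46240 \left(- \frac{1}{2972}\right) + 304 \cdot 194 \cdot 75 \left(- \frac{1}{30957}\right) = - \frac{11560}{743} + 58976 \cdot 75 \left(- \frac{1}{30957}\right) = - \frac{11560}{743} + 4423200 \left(- \frac{1}{30957}\right) = - \frac{11560}{743} - \frac{1474400}{10319} = - \frac{1214766840}{7667017}$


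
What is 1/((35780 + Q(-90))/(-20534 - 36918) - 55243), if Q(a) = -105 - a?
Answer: -57452/3173856601 ≈ -1.8102e-5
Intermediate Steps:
1/((35780 + Q(-90))/(-20534 - 36918) - 55243) = 1/((35780 + (-105 - 1*(-90)))/(-20534 - 36918) - 55243) = 1/((35780 + (-105 + 90))/(-57452) - 55243) = 1/((35780 - 15)*(-1/57452) - 55243) = 1/(35765*(-1/57452) - 55243) = 1/(-35765/57452 - 55243) = 1/(-3173856601/57452) = -57452/3173856601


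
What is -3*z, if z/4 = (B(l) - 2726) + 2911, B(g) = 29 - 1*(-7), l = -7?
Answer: -2652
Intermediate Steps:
B(g) = 36 (B(g) = 29 + 7 = 36)
z = 884 (z = 4*((36 - 2726) + 2911) = 4*(-2690 + 2911) = 4*221 = 884)
-3*z = -3*884 = -2652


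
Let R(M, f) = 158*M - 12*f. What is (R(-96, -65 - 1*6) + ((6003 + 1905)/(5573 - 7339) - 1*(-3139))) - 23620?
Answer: -30729705/883 ≈ -34802.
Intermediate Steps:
R(M, f) = -12*f + 158*M
(R(-96, -65 - 1*6) + ((6003 + 1905)/(5573 - 7339) - 1*(-3139))) - 23620 = ((-12*(-65 - 1*6) + 158*(-96)) + ((6003 + 1905)/(5573 - 7339) - 1*(-3139))) - 23620 = ((-12*(-65 - 6) - 15168) + (7908/(-1766) + 3139)) - 23620 = ((-12*(-71) - 15168) + (7908*(-1/1766) + 3139)) - 23620 = ((852 - 15168) + (-3954/883 + 3139)) - 23620 = (-14316 + 2767783/883) - 23620 = -9873245/883 - 23620 = -30729705/883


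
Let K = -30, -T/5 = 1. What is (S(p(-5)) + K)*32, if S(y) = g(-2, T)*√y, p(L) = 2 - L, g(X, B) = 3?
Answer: -960 + 96*√7 ≈ -706.01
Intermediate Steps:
T = -5 (T = -5*1 = -5)
S(y) = 3*√y
(S(p(-5)) + K)*32 = (3*√(2 - 1*(-5)) - 30)*32 = (3*√(2 + 5) - 30)*32 = (3*√7 - 30)*32 = (-30 + 3*√7)*32 = -960 + 96*√7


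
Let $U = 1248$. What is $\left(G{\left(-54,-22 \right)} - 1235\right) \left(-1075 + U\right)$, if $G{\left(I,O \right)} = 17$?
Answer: $-210714$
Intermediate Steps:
$\left(G{\left(-54,-22 \right)} - 1235\right) \left(-1075 + U\right) = \left(17 - 1235\right) \left(-1075 + 1248\right) = \left(-1218\right) 173 = -210714$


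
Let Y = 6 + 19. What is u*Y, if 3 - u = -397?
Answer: 10000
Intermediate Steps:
u = 400 (u = 3 - 1*(-397) = 3 + 397 = 400)
Y = 25
u*Y = 400*25 = 10000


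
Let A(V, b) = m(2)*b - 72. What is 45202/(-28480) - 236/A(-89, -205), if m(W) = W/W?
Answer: -2899837/3944480 ≈ -0.73516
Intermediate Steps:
m(W) = 1
A(V, b) = -72 + b (A(V, b) = 1*b - 72 = b - 72 = -72 + b)
45202/(-28480) - 236/A(-89, -205) = 45202/(-28480) - 236/(-72 - 205) = 45202*(-1/28480) - 236/(-277) = -22601/14240 - 236*(-1/277) = -22601/14240 + 236/277 = -2899837/3944480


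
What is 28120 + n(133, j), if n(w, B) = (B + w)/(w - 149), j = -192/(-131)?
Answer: 58921905/2096 ≈ 28112.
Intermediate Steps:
j = 192/131 (j = -192*(-1/131) = 192/131 ≈ 1.4656)
n(w, B) = (B + w)/(-149 + w)
28120 + n(133, j) = 28120 + (192/131 + 133)/(-149 + 133) = 28120 + (17615/131)/(-16) = 28120 - 1/16*17615/131 = 28120 - 17615/2096 = 58921905/2096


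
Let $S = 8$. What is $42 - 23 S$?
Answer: $-142$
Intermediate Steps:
$42 - 23 S = 42 - 184 = -142$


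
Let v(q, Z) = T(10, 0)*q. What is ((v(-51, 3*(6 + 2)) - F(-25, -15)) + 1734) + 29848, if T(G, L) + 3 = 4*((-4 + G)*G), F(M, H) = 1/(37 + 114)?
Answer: 2943744/151 ≈ 19495.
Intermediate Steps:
F(M, H) = 1/151
T(G, L) = -3 + 4*G*(-4 + G) (T(G, L) = -3 + 4*((-4 + G)*G) = -3 + 4*(G*(-4 + G)) = -3 + 4*G*(-4 + G))
v(q, Z) = 237*q (v(q, Z) = (-3 - 16*10 + 4*10²)*q = (-3 - 160 + 4*100)*q = (-3 - 160 + 400)*q = 237*q)
((v(-51, 3*(6 + 2)) - F(-25, -15)) + 1734) + 29848 = ((237*(-51) - 1*1/151) + 1734) + 29848 = ((-12087 - 1/151) + 1734) + 29848 = (-1825138/151 + 1734) + 29848 = -1563304/151 + 29848 = 2943744/151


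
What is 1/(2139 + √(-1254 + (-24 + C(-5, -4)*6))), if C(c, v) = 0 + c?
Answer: 713/1525543 - 2*I*√327/4576629 ≈ 0.00046737 - 7.9024e-6*I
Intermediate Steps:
C(c, v) = c
1/(2139 + √(-1254 + (-24 + C(-5, -4)*6))) = 1/(2139 + √(-1254 + (-24 - 5*6))) = 1/(2139 + √(-1254 + (-24 - 30))) = 1/(2139 + √(-1254 - 54)) = 1/(2139 + √(-1308)) = 1/(2139 + 2*I*√327)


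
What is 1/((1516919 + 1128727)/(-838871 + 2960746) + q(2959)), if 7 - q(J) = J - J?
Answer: 2121875/17498771 ≈ 0.12126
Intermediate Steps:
q(J) = 7 (q(J) = 7 - (J - J) = 7 - 1*0 = 7 + 0 = 7)
1/((1516919 + 1128727)/(-838871 + 2960746) + q(2959)) = 1/((1516919 + 1128727)/(-838871 + 2960746) + 7) = 1/(2645646/2121875 + 7) = 1/(17498771/2121875) = 2121875/17498771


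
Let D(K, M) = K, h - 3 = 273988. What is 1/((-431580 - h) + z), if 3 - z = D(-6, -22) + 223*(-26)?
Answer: -1/699764 ≈ -1.4291e-6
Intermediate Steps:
h = 273991 (h = 3 + 273988 = 273991)
z = 5807 (z = 3 - (-6 + 223*(-26)) = 3 - (-6 - 5798) = 3 - 1*(-5804) = 3 + 5804 = 5807)
1/((-431580 - h) + z) = 1/((-431580 - 1*273991) + 5807) = 1/((-431580 - 273991) + 5807) = 1/(-705571 + 5807) = 1/(-699764) = -1/699764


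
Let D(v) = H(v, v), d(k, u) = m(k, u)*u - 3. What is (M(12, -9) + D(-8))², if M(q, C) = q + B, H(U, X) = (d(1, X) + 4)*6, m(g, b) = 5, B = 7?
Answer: 46225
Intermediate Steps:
d(k, u) = -3 + 5*u (d(k, u) = 5*u - 3 = -3 + 5*u)
H(U, X) = 6 + 30*X (H(U, X) = ((-3 + 5*X) + 4)*6 = (1 + 5*X)*6 = 6 + 30*X)
M(q, C) = 7 + q (M(q, C) = q + 7 = 7 + q)
D(v) = 6 + 30*v
(M(12, -9) + D(-8))² = ((7 + 12) + (6 + 30*(-8)))² = (19 + (6 - 240))² = (19 - 234)² = (-215)² = 46225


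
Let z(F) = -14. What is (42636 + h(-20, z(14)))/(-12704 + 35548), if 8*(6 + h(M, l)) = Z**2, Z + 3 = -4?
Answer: 341089/182752 ≈ 1.8664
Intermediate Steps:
Z = -7 (Z = -3 - 4 = -7)
h(M, l) = 1/8 (h(M, l) = -6 + (1/8)*(-7)**2 = -6 + (1/8)*49 = -6 + 49/8 = 1/8)
(42636 + h(-20, z(14)))/(-12704 + 35548) = (42636 + 1/8)/(-12704 + 35548) = (341089/8)/22844 = (341089/8)*(1/22844) = 341089/182752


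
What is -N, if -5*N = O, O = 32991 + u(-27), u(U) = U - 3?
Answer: 32961/5 ≈ 6592.2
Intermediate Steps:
u(U) = -3 + U
O = 32961 (O = 32991 + (-3 - 27) = 32991 - 30 = 32961)
N = -32961/5 (N = -⅕*32961 = -32961/5 ≈ -6592.2)
-N = -1*(-32961/5) = 32961/5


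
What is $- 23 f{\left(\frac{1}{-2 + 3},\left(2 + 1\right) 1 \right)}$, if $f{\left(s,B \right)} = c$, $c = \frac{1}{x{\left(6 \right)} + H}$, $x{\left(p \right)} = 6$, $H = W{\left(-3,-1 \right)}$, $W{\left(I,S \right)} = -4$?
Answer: $- \frac{23}{2} \approx -11.5$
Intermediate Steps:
$H = -4$
$c = \frac{1}{2}$ ($c = \frac{1}{6 - 4} = \frac{1}{2} \approx 0.5$)
$f{\left(s,B \right)} = \frac{1}{2}$
$- 23 f{\left(\frac{1}{-2 + 3},\left(2 + 1\right) 1 \right)} = \left(-23\right) \frac{1}{2} = - \frac{23}{2}$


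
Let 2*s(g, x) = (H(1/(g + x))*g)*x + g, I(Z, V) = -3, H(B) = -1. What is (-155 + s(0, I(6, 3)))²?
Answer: 24025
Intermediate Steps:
s(g, x) = g/2 - g*x/2 (s(g, x) = ((-g)*x + g)/2 = (-g*x + g)/2 = (g - g*x)/2 = g/2 - g*x/2)
(-155 + s(0, I(6, 3)))² = (-155 + (½)*0*(1 - 1*(-3)))² = (-155 + (½)*0*(1 + 3))² = (-155 + (½)*0*4)² = (-155 + 0)² = (-155)² = 24025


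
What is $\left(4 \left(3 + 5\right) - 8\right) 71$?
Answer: $1704$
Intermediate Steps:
$\left(4 \left(3 + 5\right) - 8\right) 71 = \left(4 \cdot 8 - 8\right) 71 = \left(32 - 8\right) 71 = 24 \cdot 71 = 1704$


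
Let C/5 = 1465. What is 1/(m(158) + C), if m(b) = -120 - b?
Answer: 1/7047 ≈ 0.00014190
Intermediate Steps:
C = 7325 (C = 5*1465 = 7325)
1/(m(158) + C) = 1/((-120 - 1*158) + 7325) = 1/((-120 - 158) + 7325) = 1/(-278 + 7325) = 1/7047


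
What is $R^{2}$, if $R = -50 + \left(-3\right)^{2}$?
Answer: $1681$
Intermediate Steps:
$R = -41$ ($R = -50 + 9 = -41$)
$R^{2} = \left(-41\right)^{2} = 1681$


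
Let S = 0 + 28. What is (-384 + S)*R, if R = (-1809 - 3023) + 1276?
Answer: 1265936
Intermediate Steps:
S = 28
R = -3556 (R = -4832 + 1276 = -3556)
(-384 + S)*R = (-384 + 28)*(-3556) = -356*(-3556) = 1265936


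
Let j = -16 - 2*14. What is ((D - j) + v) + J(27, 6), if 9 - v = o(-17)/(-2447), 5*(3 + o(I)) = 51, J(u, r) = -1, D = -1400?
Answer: -16492744/12235 ≈ -1348.0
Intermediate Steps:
o(I) = 36/5 (o(I) = -3 + (⅕)*51 = -3 + 51/5 = 36/5)
j = -44 (j = -16 - 28 = -44)
v = 110151/12235 (v = 9 - 36/(5*(-2447)) = 9 - 36*(-1)/(5*2447) = 9 - 1*(-36/12235) = 9 + 36/12235 = 110151/12235 ≈ 9.0029)
((D - j) + v) + J(27, 6) = ((-1400 - 1*(-44)) + 110151/12235) - 1 = ((-1400 + 44) + 110151/12235) - 1 = (-1356 + 110151/12235) - 1 = -16480509/12235 - 1 = -16492744/12235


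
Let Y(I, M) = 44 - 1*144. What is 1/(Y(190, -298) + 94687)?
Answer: 1/94587 ≈ 1.0572e-5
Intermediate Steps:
Y(I, M) = -100 (Y(I, M) = 44 - 144 = -100)
1/(Y(190, -298) + 94687) = 1/(-100 + 94687) = 1/94587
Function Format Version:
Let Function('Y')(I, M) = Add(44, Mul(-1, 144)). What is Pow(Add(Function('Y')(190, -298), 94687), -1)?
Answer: Rational(1, 94587) ≈ 1.0572e-5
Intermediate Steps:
Function('Y')(I, M) = -100 (Function('Y')(I, M) = Add(44, -144) = -100)
Pow(Add(Function('Y')(190, -298), 94687), -1) = Pow(Add(-100, 94687), -1) = Pow(94587, -1) = Rational(1, 94587)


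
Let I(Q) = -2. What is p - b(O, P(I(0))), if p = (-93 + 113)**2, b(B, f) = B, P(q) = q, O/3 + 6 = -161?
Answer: 901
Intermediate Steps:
O = -501 (O = -18 + 3*(-161) = -18 - 483 = -501)
p = 400 (p = 20**2 = 400)
p - b(O, P(I(0))) = 400 - 1*(-501) = 400 + 501 = 901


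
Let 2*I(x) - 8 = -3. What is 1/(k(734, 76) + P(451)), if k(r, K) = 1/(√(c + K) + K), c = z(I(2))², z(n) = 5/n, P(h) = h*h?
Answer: 1158572172/235654753815449 + 4*√5/235654753815449 ≈ 4.9164e-6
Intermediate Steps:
I(x) = 5/2 (I(x) = 4 + (½)*(-3) = 4 - 3/2 = 5/2)
P(h) = h²
c = 4 (c = (5/(5/2))² = (5*(⅖))² = 2² = 4)
k(r, K) = 1/(K + √(4 + K)) (k(r, K) = 1/(√(4 + K) + K) = 1/(K + √(4 + K)))
1/(k(734, 76) + P(451)) = 1/(1/(76 + √(4 + 76)) + 451²) = 1/(1/(76 + √80) + 203401) = 1/(1/(76 + 4*√5) + 203401) = 1/(203401 + 1/(76 + 4*√5))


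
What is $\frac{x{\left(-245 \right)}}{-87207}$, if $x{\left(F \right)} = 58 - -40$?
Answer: $- \frac{98}{87207} \approx -0.0011238$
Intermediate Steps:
$x{\left(F \right)} = 98$ ($x{\left(F \right)} = 58 + 40 = 98$)
$\frac{x{\left(-245 \right)}}{-87207} = \frac{98}{-87207} = 98 \left(- \frac{1}{87207}\right) = - \frac{98}{87207}$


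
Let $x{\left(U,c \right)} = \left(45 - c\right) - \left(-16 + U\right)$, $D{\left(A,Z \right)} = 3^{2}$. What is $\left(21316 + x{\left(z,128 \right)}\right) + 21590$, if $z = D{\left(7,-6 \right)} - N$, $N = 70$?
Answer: $42900$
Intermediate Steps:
$D{\left(A,Z \right)} = 9$
$z = -61$ ($z = 9 - 70 = -61$)
$x{\left(U,c \right)} = 61 - U - c$
$\left(21316 + x{\left(z,128 \right)}\right) + 21590 = \left(21316 - 6\right) + 21590 = 21310 + 21590 = 42900$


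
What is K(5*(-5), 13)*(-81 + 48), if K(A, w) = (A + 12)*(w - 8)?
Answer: 2145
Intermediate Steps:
K(A, w) = (-8 + w)*(12 + A) (K(A, w) = (12 + A)*(-8 + w) = (-8 + w)*(12 + A))
K(5*(-5), 13)*(-81 + 48) = (-96 - 40*(-5) + 12*13 + (5*(-5))*13)*(-81 + 48) = (-96 - 8*(-25) + 156 - 25*13)*(-33) = (-96 + 200 + 156 - 325)*(-33) = -65*(-33) = 2145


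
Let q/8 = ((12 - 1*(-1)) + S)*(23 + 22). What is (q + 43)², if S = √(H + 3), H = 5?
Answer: 23343529 + 6801120*√2 ≈ 3.2962e+7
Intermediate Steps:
S = 2*√2 (S = √(5 + 3) = √8 = 2*√2 ≈ 2.8284)
q = 4680 + 720*√2 (q = 8*(((12 - 1*(-1)) + 2*√2)*(23 + 22)) = 8*(((12 + 1) + 2*√2)*45) = 8*((13 + 2*√2)*45) = 8*(585 + 90*√2) = 4680 + 720*√2 ≈ 5698.2)
(q + 43)² = ((4680 + 720*√2) + 43)² = (4723 + 720*√2)²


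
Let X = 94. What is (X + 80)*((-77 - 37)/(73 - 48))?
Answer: -19836/25 ≈ -793.44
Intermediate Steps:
(X + 80)*((-77 - 37)/(73 - 48)) = (94 + 80)*((-77 - 37)/(73 - 48)) = 174*(-114/25) = -19836/25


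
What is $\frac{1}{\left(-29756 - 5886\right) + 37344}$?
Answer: $\frac{1}{1702} \approx 0.00058754$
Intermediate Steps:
$\frac{1}{\left(-29756 - 5886\right) + 37344} = \frac{1}{-35642 + 37344} = \frac{1}{1702}$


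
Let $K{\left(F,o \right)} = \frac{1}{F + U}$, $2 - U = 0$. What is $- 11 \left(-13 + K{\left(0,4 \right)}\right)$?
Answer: $\frac{275}{2} \approx 137.5$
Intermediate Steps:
$U = 2$ ($U = 2 - 0 = 2 + 0 = 2$)
$K{\left(F,o \right)} = \frac{1}{2 + F}$ ($K{\left(F,o \right)} = \frac{1}{F + 2} = \frac{1}{2 + F}$)
$- 11 \left(-13 + K{\left(0,4 \right)}\right) = - 11 \left(-13 + \frac{1}{2 + 0}\right) = - 11 \left(-13 + \frac{1}{2}\right) = \left(-11\right) \left(- \frac{25}{2}\right) = \frac{275}{2}$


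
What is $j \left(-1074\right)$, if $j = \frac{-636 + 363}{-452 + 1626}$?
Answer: $\frac{146601}{587} \approx 249.75$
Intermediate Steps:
$j = - \frac{273}{1174} \approx -0.23254$
$j \left(-1074\right) = \left(- \frac{273}{1174}\right) \left(-1074\right) = \frac{146601}{587}$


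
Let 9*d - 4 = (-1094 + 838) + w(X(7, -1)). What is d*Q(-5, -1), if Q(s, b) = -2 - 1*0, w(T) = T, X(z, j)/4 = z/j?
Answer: 560/9 ≈ 62.222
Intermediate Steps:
X(z, j) = 4*z/j (X(z, j) = 4*(z/j) = 4*z/j)
Q(s, b) = -2 (Q(s, b) = -2 + 0 = -2)
d = -280/9 (d = 4/9 + ((-1094 + 838) + 4*7/(-1))/9 = 4/9 + (-256 + 4*7*(-1))/9 = 4/9 + (-256 - 28)/9 = 4/9 + (⅑)*(-284) = 4/9 - 284/9 = -280/9 ≈ -31.111)
d*Q(-5, -1) = -280/9*(-2) = 560/9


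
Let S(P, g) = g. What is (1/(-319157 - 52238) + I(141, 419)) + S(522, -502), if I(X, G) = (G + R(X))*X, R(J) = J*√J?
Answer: 21755204914/371395 + 19881*√141 ≈ 2.9465e+5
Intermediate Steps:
R(J) = J^(3/2)
I(X, G) = X*(G + X^(3/2)) (I(X, G) = (G + X^(3/2))*X = X*(G + X^(3/2)))
(1/(-319157 - 52238) + I(141, 419)) + S(522, -502) = (1/(-319157 - 52238) + 141*(419 + 141^(3/2))) - 502 = (1/(-371395) + 141*(419 + 141*√141)) - 502 = (-1/371395 + (59079 + 19881*√141)) - 502 = (21941645204/371395 + 19881*√141) - 502 = 21755204914/371395 + 19881*√141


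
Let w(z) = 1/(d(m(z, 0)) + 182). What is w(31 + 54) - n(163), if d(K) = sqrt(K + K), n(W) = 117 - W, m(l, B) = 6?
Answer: 761667/16556 - sqrt(3)/16556 ≈ 46.005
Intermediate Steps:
d(K) = sqrt(2)*sqrt(K) (d(K) = sqrt(2*K) = sqrt(2)*sqrt(K))
w(z) = 1/(182 + 2*sqrt(3)) (w(z) = 1/(sqrt(2)*sqrt(6) + 182) = 1/(2*sqrt(3) + 182) = 1/(182 + 2*sqrt(3)))
w(31 + 54) - n(163) = (91/16556 - sqrt(3)/16556) - (117 - 1*163) = (91/16556 - sqrt(3)/16556) - (117 - 163) = (91/16556 - sqrt(3)/16556) - 1*(-46) = (91/16556 - sqrt(3)/16556) + 46 = 761667/16556 - sqrt(3)/16556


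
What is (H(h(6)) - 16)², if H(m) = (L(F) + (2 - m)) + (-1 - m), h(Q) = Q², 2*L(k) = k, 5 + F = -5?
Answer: 8464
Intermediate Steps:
F = -10 (F = -5 - 5 = -10)
L(k) = k/2
H(m) = -4 - 2*m (H(m) = ((½)*(-10) + (2 - m)) + (-1 - m) = (-5 + (2 - m)) + (-1 - m) = (-3 - m) + (-1 - m) = -4 - 2*m)
(H(h(6)) - 16)² = ((-4 - 2*6²) - 16)² = ((-4 - 2*36) - 16)² = ((-4 - 72) - 16)² = (-76 - 16)² = (-92)² = 8464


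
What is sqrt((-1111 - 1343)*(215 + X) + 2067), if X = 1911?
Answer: I*sqrt(5215137) ≈ 2283.7*I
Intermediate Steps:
sqrt((-1111 - 1343)*(215 + X) + 2067) = sqrt((-1111 - 1343)*(215 + 1911) + 2067) = sqrt(-2454*2126 + 2067) = sqrt(-5217204 + 2067) = sqrt(-5215137) = I*sqrt(5215137)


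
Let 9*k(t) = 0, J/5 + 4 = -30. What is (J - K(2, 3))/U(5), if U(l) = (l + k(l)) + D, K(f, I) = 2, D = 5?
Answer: -86/5 ≈ -17.200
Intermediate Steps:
J = -170 (J = -20 + 5*(-30) = -20 - 150 = -170)
k(t) = 0 (k(t) = (1/9)*0 = 0)
U(l) = 5 + l (U(l) = (l + 0) + 5 = l + 5 = 5 + l)
(J - K(2, 3))/U(5) = (-170 - 1*2)/(5 + 5) = (-170 - 2)/10 = -172*1/10 = -86/5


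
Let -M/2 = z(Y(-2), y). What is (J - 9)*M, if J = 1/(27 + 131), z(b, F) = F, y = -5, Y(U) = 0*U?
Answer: -7105/79 ≈ -89.937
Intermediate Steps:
Y(U) = 0
M = 10 (M = -2*(-5) = 10)
J = 1/158 ≈ 0.0063291
(J - 9)*M = (1/158 - 9)*10 = -1421/158*10 = -7105/79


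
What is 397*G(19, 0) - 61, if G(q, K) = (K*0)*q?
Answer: -61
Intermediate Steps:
G(q, K) = 0 (G(q, K) = 0*q = 0)
397*G(19, 0) - 61 = 397*0 - 61 = 0 - 61 = -61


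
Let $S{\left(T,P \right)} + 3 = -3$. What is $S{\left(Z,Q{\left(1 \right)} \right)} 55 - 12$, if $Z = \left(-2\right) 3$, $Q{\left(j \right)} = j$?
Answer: $-342$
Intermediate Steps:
$Z = -6$
$S{\left(T,P \right)} = -6$ ($S{\left(T,P \right)} = -3 - 3 = -6$)
$S{\left(Z,Q{\left(1 \right)} \right)} 55 - 12 = \left(-6\right) 55 - 12 = -330 - 12 = -342$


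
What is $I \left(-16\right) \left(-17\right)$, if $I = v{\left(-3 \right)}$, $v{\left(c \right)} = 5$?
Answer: $1360$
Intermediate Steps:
$I = 5$
$I \left(-16\right) \left(-17\right) = 5 \left(-16\right) \left(-17\right) = \left(-80\right) \left(-17\right) = 1360$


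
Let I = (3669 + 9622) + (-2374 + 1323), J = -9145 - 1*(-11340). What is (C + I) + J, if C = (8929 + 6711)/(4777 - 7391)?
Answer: 18858725/1307 ≈ 14429.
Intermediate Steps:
C = -7820/1307 (C = 15640/(-2614) = 15640*(-1/2614) = -7820/1307 ≈ -5.9832)
J = 2195 (J = -9145 + 11340 = 2195)
I = 12240 (I = 13291 - 1051 = 12240)
(C + I) + J = (-7820/1307 + 12240) + 2195 = 15989860/1307 + 2195 = 18858725/1307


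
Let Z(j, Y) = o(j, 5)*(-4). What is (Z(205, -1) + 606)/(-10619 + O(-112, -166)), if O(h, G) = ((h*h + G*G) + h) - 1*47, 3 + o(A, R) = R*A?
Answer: -1741/14661 ≈ -0.11875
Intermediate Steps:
o(A, R) = -3 + A*R (o(A, R) = -3 + R*A = -3 + A*R)
O(h, G) = -47 + h + G**2 + h**2 (O(h, G) = ((h**2 + G**2) + h) - 47 = ((G**2 + h**2) + h) - 47 = (h + G**2 + h**2) - 47 = -47 + h + G**2 + h**2)
Z(j, Y) = 12 - 20*j (Z(j, Y) = (-3 + j*5)*(-4) = (-3 + 5*j)*(-4) = 12 - 20*j)
(Z(205, -1) + 606)/(-10619 + O(-112, -166)) = ((12 - 20*205) + 606)/(-10619 + (-47 - 112 + (-166)**2 + (-112)**2)) = ((12 - 4100) + 606)/(-10619 + (-47 - 112 + 27556 + 12544)) = (-4088 + 606)/(-10619 + 39941) = -3482/29322 = -3482*1/29322 = -1741/14661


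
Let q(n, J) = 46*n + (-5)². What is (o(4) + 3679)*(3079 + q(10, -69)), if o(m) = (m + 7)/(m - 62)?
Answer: 380227122/29 ≈ 1.3111e+7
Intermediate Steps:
o(m) = (7 + m)/(-62 + m)
q(n, J) = 25 + 46*n (q(n, J) = 46*n + 25 = 25 + 46*n)
(o(4) + 3679)*(3079 + q(10, -69)) = ((7 + 4)/(-62 + 4) + 3679)*(3079 + (25 + 46*10)) = (11/(-58) + 3679)*(3079 + (25 + 460)) = (-1/58*11 + 3679)*(3079 + 485) = (-11/58 + 3679)*3564 = (213371/58)*3564 = 380227122/29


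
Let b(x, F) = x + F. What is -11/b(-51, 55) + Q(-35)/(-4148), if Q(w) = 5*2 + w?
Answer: -5691/2074 ≈ -2.7440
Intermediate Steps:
b(x, F) = F + x
Q(w) = 10 + w
-11/b(-51, 55) + Q(-35)/(-4148) = -11/(55 - 51) + (10 - 35)/(-4148) = -11/4 - 25*(-1/4148) = -11*¼ + 25/4148 = -11/4 + 25/4148 = -5691/2074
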